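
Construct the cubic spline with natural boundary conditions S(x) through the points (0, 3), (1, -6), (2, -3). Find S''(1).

With m_i denoting the second derivative at x_i, h_i = 1, 1, and Δ_i = (y_(i+1) − y_i)/h_i = -9, 3:
  1·m_0 + 4·m_1 + 1·m_2 = 6(Δ_1 - Δ_0) = 72
Natural end conditions: m_0 = m_2 = 0.
Forward elimination and back-substitution give m_0 = 0, m_1 = 18, m_2 = 0.

18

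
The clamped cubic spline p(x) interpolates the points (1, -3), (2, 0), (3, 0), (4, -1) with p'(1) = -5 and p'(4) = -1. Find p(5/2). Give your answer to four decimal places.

0.6667

Write m_i for p''(x_i). With h_i = 1, 1, 1 and divided differences Δ_i = 3, 0, -1, the continuity of p' gives the tridiagonal system
  1·m_0 + 4·m_1 + 1·m_2 = 6(Δ_1 - Δ_0) = -18
  1·m_1 + 4·m_2 + 1·m_3 = 6(Δ_2 - Δ_1) = -6
Clamped end conditions give two more equations: 2h_0·m_0 + h_0·m_1 = 6(Δ_0 - p'(1)) = 48 and h_2·m_2 + 2h_2·m_3 = 6(p'(4) - Δ_2) = 0.
Forward elimination and back-substitution give m_0 = 454/15, m_1 = -188/15, m_2 = 28/15, m_3 = -14/15.
On [2, 3], p(x) = 0 + 58/15·(x - 2) - 94/15·(x - 2)² + 12/5·(x - 2)³.
With (x - 2) = 1/2: p(5/2) = 2/3.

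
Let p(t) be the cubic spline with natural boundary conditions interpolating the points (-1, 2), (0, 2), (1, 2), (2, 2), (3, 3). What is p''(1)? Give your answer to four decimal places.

-0.4286

With M_i denoting the second derivative at x_i, h_i = 1, 1, 1, 1, and Δ_i = (y_(i+1) − y_i)/h_i = 0, 0, 0, 1:
  1·M_0 + 4·M_1 + 1·M_2 = 6(Δ_1 - Δ_0) = 0
  1·M_1 + 4·M_2 + 1·M_3 = 6(Δ_2 - Δ_1) = 0
  1·M_2 + 4·M_3 + 1·M_4 = 6(Δ_3 - Δ_2) = 6
Natural end conditions: M_0 = M_4 = 0.
Solving the tridiagonal system: M_0 = 0, M_1 = 3/28, M_2 = -3/7, M_3 = 45/28, M_4 = 0.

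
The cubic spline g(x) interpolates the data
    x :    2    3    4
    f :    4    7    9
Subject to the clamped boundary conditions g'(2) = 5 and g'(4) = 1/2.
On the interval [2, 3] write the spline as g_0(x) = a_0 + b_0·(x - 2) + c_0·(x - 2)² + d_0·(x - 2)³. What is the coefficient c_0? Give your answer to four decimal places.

Put M_i = g'' at the i-th knot. Here h = (1, 1) and Δ = (3, 2), so the interior equations h_(i-1)·M_(i-1) + 2(h_(i-1)+h_i)·M_i + h_i·M_(i+1) = 6(Δ_i − Δ_(i-1)) read
  1·M_0 + 4·M_1 + 1·M_2 = 6(Δ_1 - Δ_0) = -6
Clamped end conditions give two more equations: 2h_0·M_0 + h_0·M_1 = 6(Δ_0 - g'(2)) = -12 and h_1·M_1 + 2h_1·M_2 = 6(g'(4) - Δ_1) = -9.
Solving the tridiagonal system: M_0 = -27/4, M_1 = 3/2, M_2 = -21/4.
On [2, 3], with g_0(x) = a_0 + b_0·(x - 2) + c_0·(x - 2)² + d_0·(x - 2)³: c_0 = M_0/2 = -27/8, d_0 = (M_1 - M_0)/(6h_0) = 11/8, b_0 = Δ_0 - h_0(2M_0 + M_1)/6 = 5.

-3.3750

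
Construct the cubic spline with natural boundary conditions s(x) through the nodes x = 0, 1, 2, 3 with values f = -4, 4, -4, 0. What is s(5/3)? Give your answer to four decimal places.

Write M_i for s''(x_i). With h_i = 1, 1, 1 and divided differences Δ_i = 8, -8, 4, the continuity of s' gives the tridiagonal system
  1·M_0 + 4·M_1 + 1·M_2 = 6(Δ_1 - Δ_0) = -96
  1·M_1 + 4·M_2 + 1·M_3 = 6(Δ_2 - Δ_1) = 72
Natural end conditions: M_0 = M_3 = 0.
Forward elimination and back-substitution give M_0 = 0, M_1 = -152/5, M_2 = 128/5, M_3 = 0.
On [1, 2], s(x) = 4 - 32/15·(x - 1) - 76/5·(x - 1)² + 28/3·(x - 1)³.
With (x - 1) = 2/3: s(5/3) = -572/405.

-1.4123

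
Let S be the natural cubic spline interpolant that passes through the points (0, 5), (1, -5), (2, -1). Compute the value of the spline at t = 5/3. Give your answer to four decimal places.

-3.3704

Write σ_i for S''(x_i). With h_i = 1, 1 and divided differences Δ_i = -10, 4, the continuity of S' gives the tridiagonal system
  1·σ_0 + 4·σ_1 + 1·σ_2 = 6(Δ_1 - Δ_0) = 84
Natural end conditions: σ_0 = σ_2 = 0.
Hence σ_0 = 0, σ_1 = 21, σ_2 = 0.
On [1, 2], S(t) = -5 - 3·(t - 1) + 21/2·(t - 1)² - 7/2·(t - 1)³.
With (t - 1) = 2/3: S(5/3) = -91/27.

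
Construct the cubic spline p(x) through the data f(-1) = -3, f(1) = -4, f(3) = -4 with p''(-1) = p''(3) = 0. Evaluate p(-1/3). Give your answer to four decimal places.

Put M_i = p'' at the i-th knot. Here h = (2, 2) and Δ = (-1/2, 0), so the interior equations h_(i-1)·M_(i-1) + 2(h_(i-1)+h_i)·M_i + h_i·M_(i+1) = 6(Δ_i − Δ_(i-1)) read
  2·M_0 + 8·M_1 + 2·M_2 = 6(Δ_1 - Δ_0) = 3
Natural end conditions: M_0 = M_2 = 0.
Forward elimination and back-substitution give M_0 = 0, M_1 = 3/8, M_2 = 0.
On [-1, 1], p(x) = -3 - 5/8·(x + 1) + 0·(x + 1)² + 1/32·(x + 1)³.
With (x + 1) = 2/3: p(-1/3) = -92/27.

-3.4074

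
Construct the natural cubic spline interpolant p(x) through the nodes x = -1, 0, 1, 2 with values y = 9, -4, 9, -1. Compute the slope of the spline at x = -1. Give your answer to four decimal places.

Write M_i for p''(x_i). With h_i = 1, 1, 1 and divided differences Δ_i = -13, 13, -10, the continuity of p' gives the tridiagonal system
  1·M_0 + 4·M_1 + 1·M_2 = 6(Δ_1 - Δ_0) = 156
  1·M_1 + 4·M_2 + 1·M_3 = 6(Δ_2 - Δ_1) = -138
Natural end conditions: M_0 = M_3 = 0.
Hence M_0 = 0, M_1 = 254/5, M_2 = -236/5, M_3 = 0.
On [-1, 0], p'(x) = b_0 + 2c_0·(x + 1) + 3d_0·(x + 1)² with b_0 = Δ_0 - h_0(2M_0 + M_1)/6 = -322/15, c_0 = M_0/2 = 0, d_0 = (M_1 - M_0)/(6h_0) = 127/15. So p'(-1) = -322/15.

-21.4667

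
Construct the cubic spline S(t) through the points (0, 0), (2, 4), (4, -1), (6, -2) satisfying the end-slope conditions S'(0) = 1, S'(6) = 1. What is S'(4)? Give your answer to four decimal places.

With m_i denoting the second derivative at x_i, h_i = 2, 2, 2, and Δ_i = (y_(i+1) − y_i)/h_i = 2, -5/2, -1/2:
  2·m_0 + 8·m_1 + 2·m_2 = 6(Δ_1 - Δ_0) = -27
  2·m_1 + 8·m_2 + 2·m_3 = 6(Δ_2 - Δ_1) = 12
Clamped end conditions give two more equations: 2h_0·m_0 + h_0·m_1 = 6(Δ_0 - S'(0)) = 6 and h_2·m_2 + 2h_2·m_3 = 6(S'(6) - Δ_2) = 9.
Solving: m_0 = 4, m_1 = -5, m_2 = 5/2, m_3 = 1.
On [4, 6], S'(t) = b_2 + 2c_2·(t - 4) + 3d_2·(t - 4)² with b_2 = Δ_2 - h_2(2m_2 + m_3)/6 = -5/2, c_2 = m_2/2 = 5/4, d_2 = (m_3 - m_2)/(6h_2) = -1/8. So S'(4) = -5/2.

-2.5000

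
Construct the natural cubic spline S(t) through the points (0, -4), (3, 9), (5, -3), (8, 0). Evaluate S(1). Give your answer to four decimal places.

3.5926

Write m_i for S''(x_i). With h_i = 3, 2, 3 and divided differences Δ_i = 13/3, -6, 1, the continuity of S' gives the tridiagonal system
  3·m_0 + 10·m_1 + 2·m_2 = 6(Δ_1 - Δ_0) = -62
  2·m_1 + 10·m_2 + 3·m_3 = 6(Δ_2 - Δ_1) = 42
Natural end conditions: m_0 = m_3 = 0.
Forward elimination and back-substitution give m_0 = 0, m_1 = -22/3, m_2 = 17/3, m_3 = 0.
On [0, 3], S(t) = -4 + 8·t + 0·t² - 11/27·t³.
With t = 1: S(1) = 97/27.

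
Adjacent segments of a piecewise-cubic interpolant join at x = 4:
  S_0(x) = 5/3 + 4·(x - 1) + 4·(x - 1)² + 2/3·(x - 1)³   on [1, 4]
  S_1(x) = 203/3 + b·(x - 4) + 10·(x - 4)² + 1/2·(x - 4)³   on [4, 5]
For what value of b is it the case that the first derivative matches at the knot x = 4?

S_0'(x) = 4 + 8·(x - 1) + 2·(x - 1)², so S_0'(4) = 46. On the right, S_1'(4) = b, so b = 46.

46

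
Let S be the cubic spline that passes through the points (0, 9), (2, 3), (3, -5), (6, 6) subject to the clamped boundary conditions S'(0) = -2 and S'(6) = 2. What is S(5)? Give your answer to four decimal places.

Let M_i = S''(x_i). Step sizes h_i = 2, 1, 3; slopes of the chords Δ_i = (y_(i+1) - y_i)/h_i = -3, -8, 11/3.
  2·M_0 + 6·M_1 + 1·M_2 = 6(Δ_1 - Δ_0) = -30
  1·M_1 + 8·M_2 + 3·M_3 = 6(Δ_2 - Δ_1) = 70
Clamped end conditions give two more equations: 2h_0·M_0 + h_0·M_1 = 6(Δ_0 - S'(0)) = -6 and h_2·M_2 + 2h_2·M_3 = 6(S'(6) - Δ_2) = -10.
Solving: M_0 = 52/21, M_1 = -167/21, M_2 = 268/21, M_3 = -169/21.
On [3, 6], S(x) = -5 - 71/14·(x - 3) + 134/21·(x - 3)² - 437/378·(x - 3)³.
With (x - 3) = 2: S(5) = 214/189.

1.1323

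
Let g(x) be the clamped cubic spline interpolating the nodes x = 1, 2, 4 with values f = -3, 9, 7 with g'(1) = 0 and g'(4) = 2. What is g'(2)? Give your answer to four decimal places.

11.1667

Write m_i for g''(x_i). With h_i = 1, 2 and divided differences Δ_i = 12, -1, the continuity of g' gives the tridiagonal system
  1·m_0 + 6·m_1 + 2·m_2 = 6(Δ_1 - Δ_0) = -78
Clamped end conditions give two more equations: 2h_0·m_0 + h_0·m_1 = 6(Δ_0 - g'(1)) = 72 and h_1·m_1 + 2h_1·m_2 = 6(g'(4) - Δ_1) = 18.
Solving the tridiagonal system: m_0 = 149/3, m_1 = -82/3, m_2 = 109/6.
On [2, 4], g'(x) = b_1 + 2c_1·(x - 2) + 3d_1·(x - 2)² with b_1 = Δ_1 - h_1(2m_1 + m_2)/6 = 67/6, c_1 = m_1/2 = -41/3, d_1 = (m_2 - m_1)/(6h_1) = 91/24. So g'(2) = 67/6.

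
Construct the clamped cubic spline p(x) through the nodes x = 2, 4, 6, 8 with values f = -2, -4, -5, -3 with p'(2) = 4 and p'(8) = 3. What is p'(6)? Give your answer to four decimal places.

With m_i denoting the second derivative at x_i, h_i = 2, 2, 2, and Δ_i = (y_(i+1) − y_i)/h_i = -1, -1/2, 1:
  2·m_0 + 8·m_1 + 2·m_2 = 6(Δ_1 - Δ_0) = 3
  2·m_1 + 8·m_2 + 2·m_3 = 6(Δ_2 - Δ_1) = 9
Clamped end conditions give two more equations: 2h_0·m_0 + h_0·m_1 = 6(Δ_0 - p'(2)) = -30 and h_2·m_2 + 2h_2·m_3 = 6(p'(8) - Δ_2) = 12.
Solving: m_0 = -53/6, m_1 = 8/3, m_2 = -1/3, m_3 = 19/6.
On [6, 8], p'(x) = b_2 + 2c_2·(x - 6) + 3d_2·(x - 6)² with b_2 = Δ_2 - h_2(2m_2 + m_3)/6 = 1/6, c_2 = m_2/2 = -1/6, d_2 = (m_3 - m_2)/(6h_2) = 7/24. So p'(6) = 1/6.

0.1667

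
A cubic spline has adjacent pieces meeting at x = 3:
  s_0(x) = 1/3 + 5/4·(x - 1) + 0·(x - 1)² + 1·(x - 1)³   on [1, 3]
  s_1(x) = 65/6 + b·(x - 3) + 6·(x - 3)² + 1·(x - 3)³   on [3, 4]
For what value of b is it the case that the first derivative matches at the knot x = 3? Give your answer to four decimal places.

13.2500

s_0'(x) = 5/4 + 0·(x - 1) + 3·(x - 1)², so s_0'(3) = 53/4. On the right, s_1'(3) = b, so b = 53/4.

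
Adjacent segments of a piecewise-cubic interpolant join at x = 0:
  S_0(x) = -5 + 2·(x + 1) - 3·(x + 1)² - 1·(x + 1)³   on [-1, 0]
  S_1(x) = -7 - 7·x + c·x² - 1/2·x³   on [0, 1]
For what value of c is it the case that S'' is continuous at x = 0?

-6

S_0''(x) = -6 - 6·(x + 1), so S_0''(0) = -12. On the right, S_1''(0) = 2c, so c = -6.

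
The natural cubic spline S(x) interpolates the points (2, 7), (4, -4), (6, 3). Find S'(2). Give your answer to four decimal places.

-7.7500

Let M_i = S''(x_i). Step sizes h_i = 2, 2; slopes of the chords Δ_i = (y_(i+1) - y_i)/h_i = -11/2, 7/2.
  2·M_0 + 8·M_1 + 2·M_2 = 6(Δ_1 - Δ_0) = 54
Natural end conditions: M_0 = M_2 = 0.
Hence M_0 = 0, M_1 = 27/4, M_2 = 0.
On [2, 4], S'(x) = b_0 + 2c_0·(x - 2) + 3d_0·(x - 2)² with b_0 = Δ_0 - h_0(2M_0 + M_1)/6 = -31/4, c_0 = M_0/2 = 0, d_0 = (M_1 - M_0)/(6h_0) = 9/16. So S'(2) = -31/4.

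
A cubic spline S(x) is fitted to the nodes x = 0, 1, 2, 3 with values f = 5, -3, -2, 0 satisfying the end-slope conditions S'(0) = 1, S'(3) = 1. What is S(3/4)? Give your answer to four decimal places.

-0.8031

With σ_i denoting the second derivative at x_i, h_i = 1, 1, 1, and Δ_i = (y_(i+1) − y_i)/h_i = -8, 1, 2:
  1·σ_0 + 4·σ_1 + 1·σ_2 = 6(Δ_1 - Δ_0) = 54
  1·σ_1 + 4·σ_2 + 1·σ_3 = 6(Δ_2 - Δ_1) = 6
Clamped end conditions give two more equations: 2h_0·σ_0 + h_0·σ_1 = 6(Δ_0 - S'(0)) = -54 and h_2·σ_2 + 2h_2·σ_3 = 6(S'(3) - Δ_2) = -6.
Solving: σ_0 = -196/5, σ_1 = 122/5, σ_2 = -22/5, σ_3 = -4/5.
On [0, 1], S(x) = 5 + 1·x - 98/5·x² + 53/5·x³.
With x = 3/4: S(3/4) = -257/320.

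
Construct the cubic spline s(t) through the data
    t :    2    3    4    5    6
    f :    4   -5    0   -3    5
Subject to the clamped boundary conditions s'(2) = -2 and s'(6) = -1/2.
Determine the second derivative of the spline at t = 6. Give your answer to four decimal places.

-42.9107

Write M_i for s''(x_i). With h_i = 1, 1, 1, 1 and divided differences Δ_i = -9, 5, -3, 8, the continuity of s' gives the tridiagonal system
  1·M_0 + 4·M_1 + 1·M_2 = 6(Δ_1 - Δ_0) = 84
  1·M_1 + 4·M_2 + 1·M_3 = 6(Δ_2 - Δ_1) = -48
  1·M_2 + 4·M_3 + 1·M_4 = 6(Δ_3 - Δ_2) = 66
Clamped end conditions give two more equations: 2h_0·M_0 + h_0·M_1 = 6(Δ_0 - s'(2)) = -42 and h_3·M_3 + 2h_3·M_4 = 6(s'(6) - Δ_3) = -51.
Forward elimination and back-substitution give M_0 = -2259/56, M_1 = 1083/28, M_2 = -243/8, M_3 = 975/28, M_4 = -2403/56.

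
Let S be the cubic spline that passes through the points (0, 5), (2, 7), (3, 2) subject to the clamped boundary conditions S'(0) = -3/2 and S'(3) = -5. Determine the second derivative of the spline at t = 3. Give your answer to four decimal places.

Let M_i = S''(x_i). Step sizes h_i = 2, 1; slopes of the chords Δ_i = (y_(i+1) - y_i)/h_i = 1, -5.
  2·M_0 + 6·M_1 + 1·M_2 = 6(Δ_1 - Δ_0) = -36
Clamped end conditions give two more equations: 2h_0·M_0 + h_0·M_1 = 6(Δ_0 - S'(0)) = 15 and h_1·M_1 + 2h_1·M_2 = 6(S'(3) - Δ_1) = 0.
Forward elimination and back-substitution give M_0 = 103/12, M_1 = -29/3, M_2 = 29/6.

4.8333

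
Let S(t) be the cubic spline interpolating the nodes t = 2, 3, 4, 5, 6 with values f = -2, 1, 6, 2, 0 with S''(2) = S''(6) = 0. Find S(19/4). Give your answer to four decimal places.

3.2712

With M_i denoting the second derivative at x_i, h_i = 1, 1, 1, 1, and Δ_i = (y_(i+1) − y_i)/h_i = 3, 5, -4, -2:
  1·M_0 + 4·M_1 + 1·M_2 = 6(Δ_1 - Δ_0) = 12
  1·M_1 + 4·M_2 + 1·M_3 = 6(Δ_2 - Δ_1) = -54
  1·M_2 + 4·M_3 + 1·M_4 = 6(Δ_3 - Δ_2) = 12
Natural end conditions: M_0 = M_4 = 0.
Hence M_0 = 0, M_1 = 51/7, M_2 = -120/7, M_3 = 51/7, M_4 = 0.
On [4, 5], S(t) = 6 + 1/2·(t - 4) - 60/7·(t - 4)² + 57/14·(t - 4)³.
With (t - 4) = 3/4: S(19/4) = 2931/896.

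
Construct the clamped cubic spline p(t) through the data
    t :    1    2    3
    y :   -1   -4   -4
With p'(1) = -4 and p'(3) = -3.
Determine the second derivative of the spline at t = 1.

-1

Let M_i = p''(x_i). Step sizes h_i = 1, 1; slopes of the chords Δ_i = (y_(i+1) - y_i)/h_i = -3, 0.
  1·M_0 + 4·M_1 + 1·M_2 = 6(Δ_1 - Δ_0) = 18
Clamped end conditions give two more equations: 2h_0·M_0 + h_0·M_1 = 6(Δ_0 - p'(1)) = 6 and h_1·M_1 + 2h_1·M_2 = 6(p'(3) - Δ_1) = -18.
Forward elimination and back-substitution give M_0 = -1, M_1 = 8, M_2 = -13.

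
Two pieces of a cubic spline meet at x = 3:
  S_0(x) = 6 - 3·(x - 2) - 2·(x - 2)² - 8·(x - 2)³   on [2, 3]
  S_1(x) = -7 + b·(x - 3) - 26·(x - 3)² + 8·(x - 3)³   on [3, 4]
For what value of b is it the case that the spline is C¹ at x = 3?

S_0'(x) = -3 - 4·(x - 2) - 24·(x - 2)², so S_0'(3) = -31. On the right, S_1'(3) = b, so b = -31.

-31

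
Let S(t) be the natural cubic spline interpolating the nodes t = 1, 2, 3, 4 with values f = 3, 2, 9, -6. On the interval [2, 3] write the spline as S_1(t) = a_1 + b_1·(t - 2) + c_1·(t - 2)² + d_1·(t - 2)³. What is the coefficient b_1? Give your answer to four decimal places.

6.2000

Write σ_i for S''(x_i). With h_i = 1, 1, 1 and divided differences Δ_i = -1, 7, -15, the continuity of S' gives the tridiagonal system
  1·σ_0 + 4·σ_1 + 1·σ_2 = 6(Δ_1 - Δ_0) = 48
  1·σ_1 + 4·σ_2 + 1·σ_3 = 6(Δ_2 - Δ_1) = -132
Natural end conditions: σ_0 = σ_3 = 0.
Hence σ_0 = 0, σ_1 = 108/5, σ_2 = -192/5, σ_3 = 0.
On [2, 3], with S_1(t) = a_1 + b_1·(t - 2) + c_1·(t - 2)² + d_1·(t - 2)³: c_1 = σ_1/2 = 54/5, d_1 = (σ_2 - σ_1)/(6h_1) = -10, b_1 = Δ_1 - h_1(2σ_1 + σ_2)/6 = 31/5.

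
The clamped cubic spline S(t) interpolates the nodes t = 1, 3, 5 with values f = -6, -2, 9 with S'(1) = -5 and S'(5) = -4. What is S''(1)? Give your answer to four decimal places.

8.1250

Write m_i for S''(x_i). With h_i = 2, 2 and divided differences Δ_i = 2, 11/2, the continuity of S' gives the tridiagonal system
  2·m_0 + 8·m_1 + 2·m_2 = 6(Δ_1 - Δ_0) = 21
Clamped end conditions give two more equations: 2h_0·m_0 + h_0·m_1 = 6(Δ_0 - S'(1)) = 42 and h_1·m_1 + 2h_1·m_2 = 6(S'(5) - Δ_1) = -57.
Forward elimination and back-substitution give m_0 = 65/8, m_1 = 19/4, m_2 = -133/8.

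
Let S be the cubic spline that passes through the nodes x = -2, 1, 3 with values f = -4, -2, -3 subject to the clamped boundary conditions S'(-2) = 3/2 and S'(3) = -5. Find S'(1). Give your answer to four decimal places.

1.1500

Write σ_i for S''(x_i). With h_i = 3, 2 and divided differences Δ_i = 2/3, -1/2, the continuity of S' gives the tridiagonal system
  3·σ_0 + 10·σ_1 + 2·σ_2 = 6(Δ_1 - Δ_0) = -7
Clamped end conditions give two more equations: 2h_0·σ_0 + h_0·σ_1 = 6(Δ_0 - S'(-2)) = -5 and h_1·σ_1 + 2h_1·σ_2 = 6(S'(3) - Δ_1) = -27.
Solving the tridiagonal system: σ_0 = -43/30, σ_1 = 6/5, σ_2 = -147/20.
On [1, 3], S'(x) = b_1 + 2c_1·(x - 1) + 3d_1·(x - 1)² with b_1 = Δ_1 - h_1(2σ_1 + σ_2)/6 = 23/20, c_1 = σ_1/2 = 3/5, d_1 = (σ_2 - σ_1)/(6h_1) = -57/80. So S'(1) = 23/20.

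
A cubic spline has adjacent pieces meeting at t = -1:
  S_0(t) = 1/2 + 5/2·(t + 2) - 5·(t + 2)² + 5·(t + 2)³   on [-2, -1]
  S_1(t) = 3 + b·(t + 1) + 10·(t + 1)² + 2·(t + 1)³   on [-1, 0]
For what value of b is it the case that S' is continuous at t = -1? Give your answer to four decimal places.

7.5000

S_0'(t) = 5/2 - 10·(t + 2) + 15·(t + 2)², so S_0'(-1) = 15/2. On the right, S_1'(-1) = b, so b = 15/2.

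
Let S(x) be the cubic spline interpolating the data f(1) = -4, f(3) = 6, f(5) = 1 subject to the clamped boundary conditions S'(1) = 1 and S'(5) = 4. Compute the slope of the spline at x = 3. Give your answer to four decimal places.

0.6250

Write M_i for S''(x_i). With h_i = 2, 2 and divided differences Δ_i = 5, -5/2, the continuity of S' gives the tridiagonal system
  2·M_0 + 8·M_1 + 2·M_2 = 6(Δ_1 - Δ_0) = -45
Clamped end conditions give two more equations: 2h_0·M_0 + h_0·M_1 = 6(Δ_0 - S'(1)) = 24 and h_1·M_1 + 2h_1·M_2 = 6(S'(5) - Δ_1) = 39.
Solving: M_0 = 99/8, M_1 = -51/4, M_2 = 129/8.
On [3, 5], S'(x) = b_1 + 2c_1·(x - 3) + 3d_1·(x - 3)² with b_1 = Δ_1 - h_1(2M_1 + M_2)/6 = 5/8, c_1 = M_1/2 = -51/8, d_1 = (M_2 - M_1)/(6h_1) = 77/32. So S'(3) = 5/8.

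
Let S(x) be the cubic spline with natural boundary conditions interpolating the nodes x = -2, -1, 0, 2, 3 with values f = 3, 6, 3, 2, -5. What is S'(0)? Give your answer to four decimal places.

Let m_i = S''(x_i). Step sizes h_i = 1, 1, 2, 1; slopes of the chords Δ_i = (y_(i+1) - y_i)/h_i = 3, -3, -1/2, -7.
  1·m_0 + 4·m_1 + 1·m_2 = 6(Δ_1 - Δ_0) = -36
  1·m_1 + 6·m_2 + 2·m_3 = 6(Δ_2 - Δ_1) = 15
  2·m_2 + 6·m_3 + 1·m_4 = 6(Δ_3 - Δ_2) = -39
Natural end conditions: m_0 = m_4 = 0.
Forward elimination and back-substitution give m_0 = 0, m_1 = -660/61, m_2 = 444/61, m_3 = -1089/122, m_4 = 0.
On [0, 2], S'(x) = b_2 + 2c_2·x + 3d_2·x² with b_2 = Δ_2 - h_2(2m_2 + m_3)/6 = -145/61, c_2 = m_2/2 = 222/61, d_2 = (m_3 - m_2)/(6h_2) = -659/488. So S'(0) = -145/61.

-2.3770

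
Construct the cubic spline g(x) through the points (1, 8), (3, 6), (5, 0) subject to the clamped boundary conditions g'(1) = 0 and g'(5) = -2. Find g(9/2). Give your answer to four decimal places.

Let M_i = g''(x_i). Step sizes h_i = 2, 2; slopes of the chords Δ_i = (y_(i+1) - y_i)/h_i = -1, -3.
  2·M_0 + 8·M_1 + 2·M_2 = 6(Δ_1 - Δ_0) = -12
Clamped end conditions give two more equations: 2h_0·M_0 + h_0·M_1 = 6(Δ_0 - g'(1)) = -6 and h_1·M_1 + 2h_1·M_2 = 6(g'(5) - Δ_1) = 6.
Forward elimination and back-substitution give M_0 = -1/2, M_1 = -2, M_2 = 5/2.
On [3, 5], g(x) = 6 - 5/2·(x - 3) - 1·(x - 3)² + 3/8·(x - 3)³.
With (x - 3) = 3/2: g(9/2) = 81/64.

1.2656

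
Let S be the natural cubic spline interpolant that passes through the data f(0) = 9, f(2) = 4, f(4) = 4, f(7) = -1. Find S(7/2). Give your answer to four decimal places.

With m_i denoting the second derivative at x_i, h_i = 2, 2, 3, and Δ_i = (y_(i+1) − y_i)/h_i = -5/2, 0, -5/3:
  2·m_0 + 8·m_1 + 2·m_2 = 6(Δ_1 - Δ_0) = 15
  2·m_1 + 10·m_2 + 3·m_3 = 6(Δ_2 - Δ_1) = -10
Natural end conditions: m_0 = m_3 = 0.
Solving: m_0 = 0, m_1 = 85/38, m_2 = -55/38, m_3 = 0.
On [2, 4], S(x) = 4 - 115/114·(x - 2) + 85/76·(x - 2)² - 35/114·(x - 2)³.
With (x - 2) = 3/2: S(7/2) = 603/152.

3.9671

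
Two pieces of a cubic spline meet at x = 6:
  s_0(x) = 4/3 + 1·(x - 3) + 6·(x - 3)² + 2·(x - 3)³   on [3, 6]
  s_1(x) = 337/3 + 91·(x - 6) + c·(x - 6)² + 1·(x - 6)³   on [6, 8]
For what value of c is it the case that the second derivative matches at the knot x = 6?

24

s_0''(x) = 12 + 12·(x - 3), so s_0''(6) = 48. On the right, s_1''(6) = 2c, so c = 24.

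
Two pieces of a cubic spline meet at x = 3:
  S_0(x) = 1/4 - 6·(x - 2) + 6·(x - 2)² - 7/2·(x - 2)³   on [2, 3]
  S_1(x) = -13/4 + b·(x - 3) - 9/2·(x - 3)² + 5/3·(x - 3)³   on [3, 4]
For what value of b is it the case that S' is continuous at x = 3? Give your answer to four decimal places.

-4.5000

S_0'(x) = -6 + 12·(x - 2) - 21/2·(x - 2)², so S_0'(3) = -9/2. On the right, S_1'(3) = b, so b = -9/2.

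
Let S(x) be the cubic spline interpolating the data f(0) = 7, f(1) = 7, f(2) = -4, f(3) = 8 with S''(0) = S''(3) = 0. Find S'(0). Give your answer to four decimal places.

4.4667

Let σ_i = S''(x_i). Step sizes h_i = 1, 1, 1; slopes of the chords Δ_i = (y_(i+1) - y_i)/h_i = 0, -11, 12.
  1·σ_0 + 4·σ_1 + 1·σ_2 = 6(Δ_1 - Δ_0) = -66
  1·σ_1 + 4·σ_2 + 1·σ_3 = 6(Δ_2 - Δ_1) = 138
Natural end conditions: σ_0 = σ_3 = 0.
Solving the tridiagonal system: σ_0 = 0, σ_1 = -134/5, σ_2 = 206/5, σ_3 = 0.
On [0, 1], S'(x) = b_0 + 2c_0·x + 3d_0·x² with b_0 = Δ_0 - h_0(2σ_0 + σ_1)/6 = 67/15, c_0 = σ_0/2 = 0, d_0 = (σ_1 - σ_0)/(6h_0) = -67/15. So S'(0) = 67/15.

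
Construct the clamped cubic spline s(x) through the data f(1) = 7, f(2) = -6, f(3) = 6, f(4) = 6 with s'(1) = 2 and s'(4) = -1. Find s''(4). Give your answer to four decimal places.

Write M_i for s''(x_i). With h_i = 1, 1, 1 and divided differences Δ_i = -13, 12, 0, the continuity of s' gives the tridiagonal system
  1·M_0 + 4·M_1 + 1·M_2 = 6(Δ_1 - Δ_0) = 150
  1·M_1 + 4·M_2 + 1·M_3 = 6(Δ_2 - Δ_1) = -72
Clamped end conditions give two more equations: 2h_0·M_0 + h_0·M_1 = 6(Δ_0 - s'(1)) = -90 and h_2·M_2 + 2h_2·M_3 = 6(s'(4) - Δ_2) = -6.
Solving: M_0 = -392/5, M_1 = 334/5, M_2 = -194/5, M_3 = 82/5.

16.4000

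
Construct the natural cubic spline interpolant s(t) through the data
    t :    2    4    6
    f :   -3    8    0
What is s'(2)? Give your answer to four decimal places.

7.8750

With σ_i denoting the second derivative at x_i, h_i = 2, 2, and Δ_i = (y_(i+1) − y_i)/h_i = 11/2, -4:
  2·σ_0 + 8·σ_1 + 2·σ_2 = 6(Δ_1 - Δ_0) = -57
Natural end conditions: σ_0 = σ_2 = 0.
Solving: σ_0 = 0, σ_1 = -57/8, σ_2 = 0.
On [2, 4], s'(t) = b_0 + 2c_0·(t - 2) + 3d_0·(t - 2)² with b_0 = Δ_0 - h_0(2σ_0 + σ_1)/6 = 63/8, c_0 = σ_0/2 = 0, d_0 = (σ_1 - σ_0)/(6h_0) = -19/32. So s'(2) = 63/8.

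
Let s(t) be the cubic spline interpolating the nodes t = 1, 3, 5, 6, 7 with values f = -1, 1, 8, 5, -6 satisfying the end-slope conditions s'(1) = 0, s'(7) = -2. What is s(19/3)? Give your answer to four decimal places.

0.7504

Put M_i = s'' at the i-th knot. Here h = (2, 2, 1, 1) and Δ = (1, 7/2, -3, -11), so the interior equations h_(i-1)·M_(i-1) + 2(h_(i-1)+h_i)·M_i + h_i·M_(i+1) = 6(Δ_i − Δ_(i-1)) read
  2·M_0 + 8·M_1 + 2·M_2 = 6(Δ_1 - Δ_0) = 15
  2·M_1 + 6·M_2 + 1·M_3 = 6(Δ_2 - Δ_1) = -39
  1·M_2 + 4·M_3 + 1·M_4 = 6(Δ_3 - Δ_2) = -48
Clamped end conditions give two more equations: 2h_0·M_0 + h_0·M_1 = 6(Δ_0 - s'(1)) = 6 and h_3·M_3 + 2h_3·M_4 = 6(s'(7) - Δ_3) = 54.
Solving the tridiagonal system: M_0 = 5/84, M_1 = 121/42, M_2 = -49/12, M_3 = -851/42, M_4 = 3119/84.
On [6, 7], s(t) = 5 - 1753/168·(t - 6) - 851/84·(t - 6)² + 1607/168·(t - 6)³.
With (t - 6) = 1/3: s(19/3) = 851/1134.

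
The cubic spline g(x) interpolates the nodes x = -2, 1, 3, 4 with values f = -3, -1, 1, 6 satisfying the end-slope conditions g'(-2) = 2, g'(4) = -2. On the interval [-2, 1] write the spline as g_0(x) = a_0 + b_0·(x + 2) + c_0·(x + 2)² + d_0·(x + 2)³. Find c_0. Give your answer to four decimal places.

-0.3333

Put M_i = g'' at the i-th knot. Here h = (3, 2, 1) and Δ = (2/3, 1, 5), so the interior equations h_(i-1)·M_(i-1) + 2(h_(i-1)+h_i)·M_i + h_i·M_(i+1) = 6(Δ_i − Δ_(i-1)) read
  3·M_0 + 10·M_1 + 2·M_2 = 6(Δ_1 - Δ_0) = 2
  2·M_1 + 6·M_2 + 1·M_3 = 6(Δ_2 - Δ_1) = 24
Clamped end conditions give two more equations: 2h_0·M_0 + h_0·M_1 = 6(Δ_0 - g'(-2)) = -8 and h_2·M_2 + 2h_2·M_3 = 6(g'(4) - Δ_2) = -42.
Forward elimination and back-substitution give M_0 = -2/3, M_1 = -4/3, M_2 = 26/3, M_3 = -76/3.
On [-2, 1], with g_0(x) = a_0 + b_0·(x + 2) + c_0·(x + 2)² + d_0·(x + 2)³: c_0 = M_0/2 = -1/3, d_0 = (M_1 - M_0)/(6h_0) = -1/27, b_0 = Δ_0 - h_0(2M_0 + M_1)/6 = 2.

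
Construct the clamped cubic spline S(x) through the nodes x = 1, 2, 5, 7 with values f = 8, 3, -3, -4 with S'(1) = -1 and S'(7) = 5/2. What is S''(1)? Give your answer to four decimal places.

-14.3077

Let M_i = S''(x_i). Step sizes h_i = 1, 3, 2; slopes of the chords Δ_i = (y_(i+1) - y_i)/h_i = -5, -2, -1/2.
  1·M_0 + 8·M_1 + 3·M_2 = 6(Δ_1 - Δ_0) = 18
  3·M_1 + 10·M_2 + 2·M_3 = 6(Δ_2 - Δ_1) = 9
Clamped end conditions give two more equations: 2h_0·M_0 + h_0·M_1 = 6(Δ_0 - S'(1)) = -24 and h_2·M_2 + 2h_2·M_3 = 6(S'(7) - Δ_2) = 18.
Solving the tridiagonal system: M_0 = -186/13, M_1 = 60/13, M_2 = -20/13, M_3 = 137/26.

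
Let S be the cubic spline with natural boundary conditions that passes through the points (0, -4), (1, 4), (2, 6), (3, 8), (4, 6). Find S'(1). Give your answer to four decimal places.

4.6429

With M_i denoting the second derivative at x_i, h_i = 1, 1, 1, 1, and Δ_i = (y_(i+1) − y_i)/h_i = 8, 2, 2, -2:
  1·M_0 + 4·M_1 + 1·M_2 = 6(Δ_1 - Δ_0) = -36
  1·M_1 + 4·M_2 + 1·M_3 = 6(Δ_2 - Δ_1) = 0
  1·M_2 + 4·M_3 + 1·M_4 = 6(Δ_3 - Δ_2) = -24
Natural end conditions: M_0 = M_4 = 0.
Solving: M_0 = 0, M_1 = -141/14, M_2 = 30/7, M_3 = -99/14, M_4 = 0.
On [1, 2], S'(x) = b_1 + 2c_1·(x - 1) + 3d_1·(x - 1)² with b_1 = Δ_1 - h_1(2M_1 + M_2)/6 = 65/14, c_1 = M_1/2 = -141/28, d_1 = (M_2 - M_1)/(6h_1) = 67/28. So S'(1) = 65/14.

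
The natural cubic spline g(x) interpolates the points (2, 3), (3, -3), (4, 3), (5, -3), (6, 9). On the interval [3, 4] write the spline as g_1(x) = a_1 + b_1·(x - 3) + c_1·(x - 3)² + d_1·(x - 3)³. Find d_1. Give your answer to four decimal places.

Put m_i = g'' at the i-th knot. Here h = (1, 1, 1, 1) and Δ = (-6, 6, -6, 12), so the interior equations h_(i-1)·m_(i-1) + 2(h_(i-1)+h_i)·m_i + h_i·m_(i+1) = 6(Δ_i − Δ_(i-1)) read
  1·m_0 + 4·m_1 + 1·m_2 = 6(Δ_1 - Δ_0) = 72
  1·m_1 + 4·m_2 + 1·m_3 = 6(Δ_2 - Δ_1) = -72
  1·m_2 + 4·m_3 + 1·m_4 = 6(Δ_3 - Δ_2) = 108
Natural end conditions: m_0 = m_4 = 0.
Solving: m_0 = 0, m_1 = 369/14, m_2 = -234/7, m_3 = 495/14, m_4 = 0.
On [3, 4], with g_1(x) = a_1 + b_1·(x - 3) + c_1·(x - 3)² + d_1·(x - 3)³: c_1 = m_1/2 = 369/28, d_1 = (m_2 - m_1)/(6h_1) = -279/28, b_1 = Δ_1 - h_1(2m_1 + m_2)/6 = 39/14.

-9.9643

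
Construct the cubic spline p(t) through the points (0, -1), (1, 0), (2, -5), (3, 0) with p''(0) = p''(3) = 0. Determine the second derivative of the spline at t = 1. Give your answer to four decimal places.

-13.6000

Write σ_i for p''(x_i). With h_i = 1, 1, 1 and divided differences Δ_i = 1, -5, 5, the continuity of p' gives the tridiagonal system
  1·σ_0 + 4·σ_1 + 1·σ_2 = 6(Δ_1 - Δ_0) = -36
  1·σ_1 + 4·σ_2 + 1·σ_3 = 6(Δ_2 - Δ_1) = 60
Natural end conditions: σ_0 = σ_3 = 0.
Solving: σ_0 = 0, σ_1 = -68/5, σ_2 = 92/5, σ_3 = 0.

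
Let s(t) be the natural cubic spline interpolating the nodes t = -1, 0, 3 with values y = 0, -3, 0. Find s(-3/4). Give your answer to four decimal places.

-0.8672

With M_i denoting the second derivative at x_i, h_i = 1, 3, and Δ_i = (y_(i+1) − y_i)/h_i = -3, 1:
  1·M_0 + 8·M_1 + 3·M_2 = 6(Δ_1 - Δ_0) = 24
Natural end conditions: M_0 = M_2 = 0.
Solving: M_0 = 0, M_1 = 3, M_2 = 0.
On [-1, 0], s(t) = 0 - 7/2·(t + 1) + 0·(t + 1)² + 1/2·(t + 1)³.
With (t + 1) = 1/4: s(-3/4) = -111/128.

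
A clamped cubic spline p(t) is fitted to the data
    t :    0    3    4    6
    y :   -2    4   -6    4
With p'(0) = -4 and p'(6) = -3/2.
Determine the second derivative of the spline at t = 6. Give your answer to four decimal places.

With m_i denoting the second derivative at x_i, h_i = 3, 1, 2, and Δ_i = (y_(i+1) − y_i)/h_i = 2, -10, 5:
  3·m_0 + 8·m_1 + 1·m_2 = 6(Δ_1 - Δ_0) = -72
  1·m_1 + 6·m_2 + 2·m_3 = 6(Δ_2 - Δ_1) = 90
Clamped end conditions give two more equations: 2h_0·m_0 + h_0·m_1 = 6(Δ_0 - p'(0)) = 36 and h_2·m_2 + 2h_2·m_3 = 6(p'(6) - Δ_2) = -39.
Solving: m_0 = 625/42, m_1 = -373/21, m_2 = 1069/42, m_3 = -472/21.

-22.4762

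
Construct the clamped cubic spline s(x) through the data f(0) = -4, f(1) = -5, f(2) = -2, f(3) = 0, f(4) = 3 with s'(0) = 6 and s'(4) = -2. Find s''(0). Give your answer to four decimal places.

Let m_i = s''(x_i). Step sizes h_i = 1, 1, 1, 1; slopes of the chords Δ_i = (y_(i+1) - y_i)/h_i = -1, 3, 2, 3.
  1·m_0 + 4·m_1 + 1·m_2 = 6(Δ_1 - Δ_0) = 24
  1·m_1 + 4·m_2 + 1·m_3 = 6(Δ_2 - Δ_1) = -6
  1·m_2 + 4·m_3 + 1·m_4 = 6(Δ_3 - Δ_2) = 6
Clamped end conditions give two more equations: 2h_0·m_0 + h_0·m_1 = 6(Δ_0 - s'(0)) = -42 and h_3·m_3 + 2h_3·m_4 = 6(s'(4) - Δ_3) = -30.
Solving: m_0 = -797/28, m_1 = 209/14, m_2 = -29/4, m_3 = 113/14, m_4 = -533/28.

-28.4643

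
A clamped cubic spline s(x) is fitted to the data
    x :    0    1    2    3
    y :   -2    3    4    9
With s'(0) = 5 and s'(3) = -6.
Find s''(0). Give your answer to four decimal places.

Put M_i = s'' at the i-th knot. Here h = (1, 1, 1) and Δ = (5, 1, 5), so the interior equations h_(i-1)·M_(i-1) + 2(h_(i-1)+h_i)·M_i + h_i·M_(i+1) = 6(Δ_i − Δ_(i-1)) read
  1·M_0 + 4·M_1 + 1·M_2 = 6(Δ_1 - Δ_0) = -24
  1·M_1 + 4·M_2 + 1·M_3 = 6(Δ_2 - Δ_1) = 24
Clamped end conditions give two more equations: 2h_0·M_0 + h_0·M_1 = 6(Δ_0 - s'(0)) = 0 and h_2·M_2 + 2h_2·M_3 = 6(s'(3) - Δ_2) = -66.
Forward elimination and back-substitution give M_0 = 94/15, M_1 = -188/15, M_2 = 298/15, M_3 = -644/15.

6.2667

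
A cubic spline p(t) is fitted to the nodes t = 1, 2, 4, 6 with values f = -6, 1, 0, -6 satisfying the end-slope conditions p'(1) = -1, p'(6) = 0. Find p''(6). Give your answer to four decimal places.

With σ_i denoting the second derivative at x_i, h_i = 1, 2, 2, and Δ_i = (y_(i+1) − y_i)/h_i = 7, -1/2, -3:
  1·σ_0 + 6·σ_1 + 2·σ_2 = 6(Δ_1 - Δ_0) = -45
  2·σ_1 + 8·σ_2 + 2·σ_3 = 6(Δ_2 - Δ_1) = -15
Clamped end conditions give two more equations: 2h_0·σ_0 + h_0·σ_1 = 6(Δ_0 - p'(1)) = 48 and h_2·σ_2 + 2h_2·σ_3 = 6(p'(6) - Δ_2) = 18.
Forward elimination and back-substitution give σ_0 = 697/23, σ_1 = -290/23, σ_2 = 4/23, σ_3 = 203/46.

4.4130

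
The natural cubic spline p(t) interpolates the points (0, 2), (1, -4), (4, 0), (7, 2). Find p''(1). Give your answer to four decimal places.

Write σ_i for p''(x_i). With h_i = 1, 3, 3 and divided differences Δ_i = -6, 4/3, 2/3, the continuity of p' gives the tridiagonal system
  1·σ_0 + 8·σ_1 + 3·σ_2 = 6(Δ_1 - Δ_0) = 44
  3·σ_1 + 12·σ_2 + 3·σ_3 = 6(Δ_2 - Δ_1) = -4
Natural end conditions: σ_0 = σ_3 = 0.
Solving the tridiagonal system: σ_0 = 0, σ_1 = 180/29, σ_2 = -164/87, σ_3 = 0.

6.2069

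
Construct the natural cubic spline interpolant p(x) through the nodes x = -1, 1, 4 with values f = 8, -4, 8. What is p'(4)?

Let M_i = p''(x_i). Step sizes h_i = 2, 3; slopes of the chords Δ_i = (y_(i+1) - y_i)/h_i = -6, 4.
  2·M_0 + 10·M_1 + 3·M_2 = 6(Δ_1 - Δ_0) = 60
Natural end conditions: M_0 = M_2 = 0.
Solving the tridiagonal system: M_0 = 0, M_1 = 6, M_2 = 0.
On [1, 4], p'(x) = b_1 + 2c_1·(x - 1) + 3d_1·(x - 1)² with b_1 = Δ_1 - h_1(2M_1 + M_2)/6 = -2, c_1 = M_1/2 = 3, d_1 = (M_2 - M_1)/(6h_1) = -1/3. So p'(4) = 7.

7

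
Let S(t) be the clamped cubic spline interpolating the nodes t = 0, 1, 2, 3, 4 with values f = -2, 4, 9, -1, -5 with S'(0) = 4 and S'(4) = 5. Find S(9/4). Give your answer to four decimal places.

7.5313

Let σ_i = S''(x_i). Step sizes h_i = 1, 1, 1, 1; slopes of the chords Δ_i = (y_(i+1) - y_i)/h_i = 6, 5, -10, -4.
  1·σ_0 + 4·σ_1 + 1·σ_2 = 6(Δ_1 - Δ_0) = -6
  1·σ_1 + 4·σ_2 + 1·σ_3 = 6(Δ_2 - Δ_1) = -90
  1·σ_2 + 4·σ_3 + 1·σ_4 = 6(Δ_3 - Δ_2) = 36
Clamped end conditions give two more equations: 2h_0·σ_0 + h_0·σ_1 = 6(Δ_0 - S'(0)) = 12 and h_3·σ_3 + 2h_3·σ_4 = 6(S'(4) - Δ_3) = 54.
Forward elimination and back-substitution give σ_0 = 4, σ_1 = 4, σ_2 = -26, σ_3 = 10, σ_4 = 22.
On [2, 3], S(t) = 9 - 3·(t - 2) - 13·(t - 2)² + 6·(t - 2)³.
With (t - 2) = 1/4: S(9/4) = 241/32.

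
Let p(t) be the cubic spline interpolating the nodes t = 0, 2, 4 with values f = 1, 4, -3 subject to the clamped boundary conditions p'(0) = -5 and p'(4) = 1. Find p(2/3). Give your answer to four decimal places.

0.3704

Let M_i = p''(x_i). Step sizes h_i = 2, 2; slopes of the chords Δ_i = (y_(i+1) - y_i)/h_i = 3/2, -7/2.
  2·M_0 + 8·M_1 + 2·M_2 = 6(Δ_1 - Δ_0) = -30
Clamped end conditions give two more equations: 2h_0·M_0 + h_0·M_1 = 6(Δ_0 - p'(0)) = 39 and h_1·M_1 + 2h_1·M_2 = 6(p'(4) - Δ_1) = 27.
Solving: M_0 = 15, M_1 = -21/2, M_2 = 12.
On [0, 2], p(t) = 1 - 5·t + 15/2·t² - 17/8·t³.
With t = 2/3: p(2/3) = 10/27.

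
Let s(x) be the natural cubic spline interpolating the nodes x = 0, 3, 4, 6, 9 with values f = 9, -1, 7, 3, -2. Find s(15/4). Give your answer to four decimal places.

5.2947

With m_i denoting the second derivative at x_i, h_i = 3, 1, 2, 3, and Δ_i = (y_(i+1) − y_i)/h_i = -10/3, 8, -2, -5/3:
  3·m_0 + 8·m_1 + 1·m_2 = 6(Δ_1 - Δ_0) = 68
  1·m_1 + 6·m_2 + 2·m_3 = 6(Δ_2 - Δ_1) = -60
  2·m_2 + 10·m_3 + 3·m_4 = 6(Δ_3 - Δ_2) = 2
Natural end conditions: m_0 = m_4 = 0.
Hence m_0 = 0, m_1 = 2206/219, m_2 = -2756/219, m_3 = 595/219, m_4 = 0.
On [3, 4], s(x) = -1 + 492/73·(x - 3) + 1103/219·(x - 3)² - 827/219·(x - 3)³.
With (x - 3) = 3/4: s(15/4) = 24737/4672.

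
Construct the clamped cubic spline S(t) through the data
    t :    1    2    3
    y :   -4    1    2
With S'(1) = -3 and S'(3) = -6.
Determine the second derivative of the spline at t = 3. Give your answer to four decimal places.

With σ_i denoting the second derivative at x_i, h_i = 1, 1, and Δ_i = (y_(i+1) − y_i)/h_i = 5, 1:
  1·σ_0 + 4·σ_1 + 1·σ_2 = 6(Δ_1 - Δ_0) = -24
Clamped end conditions give two more equations: 2h_0·σ_0 + h_0·σ_1 = 6(Δ_0 - S'(1)) = 48 and h_1·σ_1 + 2h_1·σ_2 = 6(S'(3) - Δ_1) = -42.
Solving: σ_0 = 57/2, σ_1 = -9, σ_2 = -33/2.

-16.5000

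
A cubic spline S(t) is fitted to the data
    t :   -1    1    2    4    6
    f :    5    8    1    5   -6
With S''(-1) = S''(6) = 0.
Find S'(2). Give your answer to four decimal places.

-4.1914

Put m_i = S'' at the i-th knot. Here h = (2, 1, 2, 2) and Δ = (3/2, -7, 2, -11/2), so the interior equations h_(i-1)·m_(i-1) + 2(h_(i-1)+h_i)·m_i + h_i·m_(i+1) = 6(Δ_i − Δ_(i-1)) read
  2·m_0 + 6·m_1 + 1·m_2 = 6(Δ_1 - Δ_0) = -51
  1·m_1 + 6·m_2 + 2·m_3 = 6(Δ_2 - Δ_1) = 54
  2·m_2 + 8·m_3 + 2·m_4 = 6(Δ_3 - Δ_2) = -45
Natural end conditions: m_0 = m_4 = 0.
Forward elimination and back-substitution give m_0 = 0, m_1 = -1383/128, m_2 = 885/64, m_3 = -2325/256, m_4 = 0.
On [2, 4], S'(t) = b_2 + 2c_2·(t - 2) + 3d_2·(t - 2)² with b_2 = Δ_2 - h_2(2m_2 + m_3)/6 = -1073/256, c_2 = m_2/2 = 885/128, d_2 = (m_3 - m_2)/(6h_2) = -1955/1024. So S'(2) = -1073/256.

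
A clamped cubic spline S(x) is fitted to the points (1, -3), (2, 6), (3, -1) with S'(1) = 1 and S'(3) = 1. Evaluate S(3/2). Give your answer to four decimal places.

Write M_i for S''(x_i). With h_i = 1, 1 and divided differences Δ_i = 9, -7, the continuity of S' gives the tridiagonal system
  1·M_0 + 4·M_1 + 1·M_2 = 6(Δ_1 - Δ_0) = -96
Clamped end conditions give two more equations: 2h_0·M_0 + h_0·M_1 = 6(Δ_0 - S'(1)) = 48 and h_1·M_1 + 2h_1·M_2 = 6(S'(3) - Δ_1) = 48.
Solving: M_0 = 48, M_1 = -48, M_2 = 48.
On [1, 2], S(x) = -3 + 1·(x - 1) + 24·(x - 1)² - 16·(x - 1)³.
With (x - 1) = 1/2: S(3/2) = 3/2.

1.5000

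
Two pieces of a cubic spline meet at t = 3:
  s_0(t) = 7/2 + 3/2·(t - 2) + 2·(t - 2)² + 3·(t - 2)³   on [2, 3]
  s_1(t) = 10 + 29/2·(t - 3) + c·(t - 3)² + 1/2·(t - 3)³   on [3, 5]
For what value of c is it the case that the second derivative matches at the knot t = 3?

s_0''(t) = 4 + 18·(t - 2), so s_0''(3) = 22. On the right, s_1''(3) = 2c, so c = 11.

11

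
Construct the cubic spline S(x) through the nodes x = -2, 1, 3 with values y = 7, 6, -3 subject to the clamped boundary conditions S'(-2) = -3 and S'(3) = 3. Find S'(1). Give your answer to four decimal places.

Let m_i = S''(x_i). Step sizes h_i = 3, 2; slopes of the chords Δ_i = (y_(i+1) - y_i)/h_i = -1/3, -9/2.
  3·m_0 + 10·m_1 + 2·m_2 = 6(Δ_1 - Δ_0) = -25
Clamped end conditions give two more equations: 2h_0·m_0 + h_0·m_1 = 6(Δ_0 - S'(-2)) = 16 and h_1·m_1 + 2h_1·m_2 = 6(S'(3) - Δ_1) = 45.
Solving the tridiagonal system: m_0 = 191/30, m_1 = -37/5, m_2 = 299/20.
On [1, 3], S'(x) = b_1 + 2c_1·(x - 1) + 3d_1·(x - 1)² with b_1 = Δ_1 - h_1(2m_1 + m_2)/6 = -91/20, c_1 = m_1/2 = -37/10, d_1 = (m_2 - m_1)/(6h_1) = 149/80. So S'(1) = -91/20.

-4.5500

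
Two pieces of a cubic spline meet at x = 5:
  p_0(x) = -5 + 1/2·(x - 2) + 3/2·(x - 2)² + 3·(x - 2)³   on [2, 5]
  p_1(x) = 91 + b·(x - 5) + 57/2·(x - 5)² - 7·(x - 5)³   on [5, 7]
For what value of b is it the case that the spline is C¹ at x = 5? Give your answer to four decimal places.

p_0'(x) = 1/2 + 3·(x - 2) + 9·(x - 2)², so p_0'(5) = 181/2. On the right, p_1'(5) = b, so b = 181/2.

90.5000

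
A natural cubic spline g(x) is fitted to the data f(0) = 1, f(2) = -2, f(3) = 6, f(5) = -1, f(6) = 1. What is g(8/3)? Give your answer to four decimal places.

With σ_i denoting the second derivative at x_i, h_i = 2, 1, 2, 1, and Δ_i = (y_(i+1) − y_i)/h_i = -3/2, 8, -7/2, 2:
  2·σ_0 + 6·σ_1 + 1·σ_2 = 6(Δ_1 - Δ_0) = 57
  1·σ_1 + 6·σ_2 + 2·σ_3 = 6(Δ_2 - Δ_1) = -69
  2·σ_2 + 6·σ_3 + 1·σ_4 = 6(Δ_3 - Δ_2) = 33
Natural end conditions: σ_0 = σ_4 = 0.
Solving: σ_0 = 0, σ_1 = 384/31, σ_2 = -537/31, σ_3 = 699/62, σ_4 = 0.
On [2, 3], g(x) = -2 + 419/62·(x - 2) + 192/31·(x - 2)² - 307/62·(x - 2)³.
With (x - 2) = 2/3: g(8/3) = 3173/837.

3.7909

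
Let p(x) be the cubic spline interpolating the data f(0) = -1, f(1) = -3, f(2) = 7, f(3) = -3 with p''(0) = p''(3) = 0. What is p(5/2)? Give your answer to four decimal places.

4.3000

With m_i denoting the second derivative at x_i, h_i = 1, 1, 1, and Δ_i = (y_(i+1) − y_i)/h_i = -2, 10, -10:
  1·m_0 + 4·m_1 + 1·m_2 = 6(Δ_1 - Δ_0) = 72
  1·m_1 + 4·m_2 + 1·m_3 = 6(Δ_2 - Δ_1) = -120
Natural end conditions: m_0 = m_3 = 0.
Hence m_0 = 0, m_1 = 136/5, m_2 = -184/5, m_3 = 0.
On [2, 3], p(x) = 7 + 34/15·(x - 2) - 92/5·(x - 2)² + 92/15·(x - 2)³.
With (x - 2) = 1/2: p(5/2) = 43/10.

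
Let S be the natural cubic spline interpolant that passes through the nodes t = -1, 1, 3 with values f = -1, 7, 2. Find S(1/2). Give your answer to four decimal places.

6.0664

Write m_i for S''(x_i). With h_i = 2, 2 and divided differences Δ_i = 4, -5/2, the continuity of S' gives the tridiagonal system
  2·m_0 + 8·m_1 + 2·m_2 = 6(Δ_1 - Δ_0) = -39
Natural end conditions: m_0 = m_2 = 0.
Solving: m_0 = 0, m_1 = -39/8, m_2 = 0.
On [-1, 1], S(t) = -1 + 45/8·(t + 1) + 0·(t + 1)² - 13/32·(t + 1)³.
With (t + 1) = 3/2: S(1/2) = 1553/256.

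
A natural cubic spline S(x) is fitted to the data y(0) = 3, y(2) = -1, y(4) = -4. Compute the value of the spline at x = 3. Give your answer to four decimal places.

Let m_i = S''(x_i). Step sizes h_i = 2, 2; slopes of the chords Δ_i = (y_(i+1) - y_i)/h_i = -2, -3/2.
  2·m_0 + 8·m_1 + 2·m_2 = 6(Δ_1 - Δ_0) = 3
Natural end conditions: m_0 = m_2 = 0.
Hence m_0 = 0, m_1 = 3/8, m_2 = 0.
On [2, 4], S(x) = -1 - 7/4·(x - 2) + 3/16·(x - 2)² - 1/32·(x - 2)³.
With (x - 2) = 1: S(3) = -83/32.

-2.5938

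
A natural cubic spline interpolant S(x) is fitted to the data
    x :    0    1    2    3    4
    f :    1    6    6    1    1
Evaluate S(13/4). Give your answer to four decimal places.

0.4727

Put σ_i = S'' at the i-th knot. Here h = (1, 1, 1, 1) and Δ = (5, 0, -5, 0), so the interior equations h_(i-1)·σ_(i-1) + 2(h_(i-1)+h_i)·σ_i + h_i·σ_(i+1) = 6(Δ_i − Δ_(i-1)) read
  1·σ_0 + 4·σ_1 + 1·σ_2 = 6(Δ_1 - Δ_0) = -30
  1·σ_1 + 4·σ_2 + 1·σ_3 = 6(Δ_2 - Δ_1) = -30
  1·σ_2 + 4·σ_3 + 1·σ_4 = 6(Δ_3 - Δ_2) = 30
Natural end conditions: σ_0 = σ_4 = 0.
Solving the tridiagonal system: σ_0 = 0, σ_1 = -75/14, σ_2 = -60/7, σ_3 = 135/14, σ_4 = 0.
On [3, 4], S(x) = 1 - 45/14·(x - 3) + 135/28·(x - 3)² - 45/28·(x - 3)³.
With (x - 3) = 1/4: S(13/4) = 121/256.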